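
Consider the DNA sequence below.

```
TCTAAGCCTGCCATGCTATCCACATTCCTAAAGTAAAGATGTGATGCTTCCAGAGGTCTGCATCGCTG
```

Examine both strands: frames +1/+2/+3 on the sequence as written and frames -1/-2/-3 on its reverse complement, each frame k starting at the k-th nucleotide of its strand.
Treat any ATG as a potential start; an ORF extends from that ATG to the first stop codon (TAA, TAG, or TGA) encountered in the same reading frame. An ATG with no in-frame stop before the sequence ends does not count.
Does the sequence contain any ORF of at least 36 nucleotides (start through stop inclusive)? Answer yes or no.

Reverse complement (5'→3'): CAGCGATGCAGACCTCTGGAAGCATCACATCTTTACTTTAGGAATGTGGATAGCATGGCAGGCTTAGA
Frame +1: TCT AAG CCT GCC ATG CTA TCC ACA TTC CTA AAG TAA AGA TGT GAT GCT TCC AGA GGT CTG CAT CGC — ATG at 13, stop TAA at 34 → 24 nt.
Frame +2: CTA AGC CTG CCA TGC TAT CCA CAT TCC TAA AGT AAA GAT GTG ATG CTT CCA GAG GTC TGC ATC GCT — no ATG→stop ORF.
Frame +3: TAA GCC TGC CAT GCT ATC CAC ATT CCT AAA GTA AAG ATG TGA TGC TTC CAG AGG TCT GCA TCG CTG — ATG at 39, stop TGA at 42 → 6 nt.
Frame -1: CAG CGA TGC AGA CCT CTG GAA GCA TCA CAT CTT TAC TTT AGG AAT GTG GAT AGC ATG GCA GGC TTA — no ATG→stop ORF.
Frame -2: AGC GAT GCA GAC CTC TGG AAG CAT CAC ATC TTT ACT TTA GGA ATG TGG ATA GCA TGG CAG GCT TAG — ATG at 44, stop TAG at 65 → 24 nt.
Frame -3: GCG ATG CAG ACC TCT GGA AGC ATC ACA TCT TTA CTT TAG GAA TGT GGA TAG CAT GGC AGG CTT AGA — ATG at 6, stop TAG at 39 → 36 nt.
Frame -3 has an ORF of 36 nucleotides (positions 6–41) ≥ 36, so yes.

yes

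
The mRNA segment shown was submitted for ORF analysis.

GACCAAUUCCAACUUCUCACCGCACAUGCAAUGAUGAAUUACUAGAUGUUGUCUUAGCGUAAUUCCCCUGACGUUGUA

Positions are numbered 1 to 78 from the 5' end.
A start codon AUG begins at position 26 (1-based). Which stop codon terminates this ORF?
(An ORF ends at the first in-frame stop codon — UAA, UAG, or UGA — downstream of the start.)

UGA

Codons from position 26: AUG (26–28), CAA (29–31), UGA (32–34).
The first in-frame stop codon is UGA.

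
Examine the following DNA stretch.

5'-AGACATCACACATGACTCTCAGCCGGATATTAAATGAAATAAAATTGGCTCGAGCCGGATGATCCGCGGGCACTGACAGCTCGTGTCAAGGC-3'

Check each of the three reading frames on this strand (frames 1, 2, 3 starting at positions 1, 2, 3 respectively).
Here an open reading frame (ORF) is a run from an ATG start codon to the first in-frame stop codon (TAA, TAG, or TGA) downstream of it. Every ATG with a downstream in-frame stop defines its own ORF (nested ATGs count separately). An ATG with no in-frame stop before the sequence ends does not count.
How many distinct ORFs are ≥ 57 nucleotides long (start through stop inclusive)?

Frame 1: AGA CAT CAC ACA TGA CTC TCA GCC GGA TAT TAA ATG AAA TAA AAT TGG CTC GAG CCG GAT GAT CCG CGG GCA CTG ACA GCT CGT GTC AAG — ATG at 34, stop TAA at 40 → 9 nt.
Frame 2: GAC ATC ACA CAT GAC TCT CAG CCG GAT ATT AAA TGA AAT AAA ATT GGC TCG AGC CGG ATG ATC CGC GGG CAC TGA CAG CTC GTG TCA AGG — ATG at 59, stop TGA at 74 → 18 nt.
Frame 3: ACA TCA CAC ATG ACT CTC AGC CGG ATA TTA AAT GAA ATA AAA TTG GCT CGA GCC GGA TGA TCC GCG GGC ACT GAC AGC TCG TGT CAA GGC — ATG at 12, stop TGA at 60 → 51 nt.
No ORF reaches 57 nucleotides. Count = 0.

0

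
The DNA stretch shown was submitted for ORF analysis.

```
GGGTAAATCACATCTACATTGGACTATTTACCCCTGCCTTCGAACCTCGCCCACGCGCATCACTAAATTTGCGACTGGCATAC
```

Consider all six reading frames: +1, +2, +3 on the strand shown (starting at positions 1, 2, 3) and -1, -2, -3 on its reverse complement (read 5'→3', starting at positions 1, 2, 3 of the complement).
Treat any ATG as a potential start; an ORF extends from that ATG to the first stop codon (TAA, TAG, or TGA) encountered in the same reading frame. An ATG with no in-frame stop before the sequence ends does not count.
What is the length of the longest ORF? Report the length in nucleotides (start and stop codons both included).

Reverse complement (5'→3'): GTATGCCAGTCGCAAATTTAGTGATGCGCGTGGGCGAGGTTCGAAGGCAGGGGTAAATAGTCCAATGTAGATGTGATTTACCC
Frame +1: GGG TAA ATC ACA TCT ACA TTG GAC TAT TTA CCC CTG CCT TCG AAC CTC GCC CAC GCG CAT CAC TAA ATT TGC GAC TGG CAT — no ATG→stop ORF.
Frame +2: GGT AAA TCA CAT CTA CAT TGG ACT ATT TAC CCC TGC CTT CGA ACC TCG CCC ACG CGC ATC ACT AAA TTT GCG ACT GGC ATA — no ATG→stop ORF.
Frame +3: GTA AAT CAC ATC TAC ATT GGA CTA TTT ACC CCT GCC TTC GAA CCT CGC CCA CGC GCA TCA CTA AAT TTG CGA CTG GCA TAC — no ATG→stop ORF.
Frame -1: GTA TGC CAG TCG CAA ATT TAG TGA TGC GCG TGG GCG AGG TTC GAA GGC AGG GGT AAA TAG TCC AAT GTA GAT GTG ATT TAC — no ATG→stop ORF.
Frame -2: TAT GCC AGT CGC AAA TTT AGT GAT GCG CGT GGG CGA GGT TCG AAG GCA GGG GTA AAT AGT CCA ATG TAG ATG TGA TTT ACC — ATG at 65, stop TAG at 68 → 6 nt; ATG at 71, stop TGA at 74 → 6 nt.
Frame -3: ATG CCA GTC GCA AAT TTA GTG ATG CGC GTG GGC GAG GTT CGA AGG CAG GGG TAA ATA GTC CAA TGT AGA TGT GAT TTA CCC — ATG at 3, stop TAA at 54 → 54 nt; ATG at 24, stop TAA at 54 → 33 nt.
Longest: frame -3, positions 3–56, 54 nt = 18 codons = 17 aa. → 54 nucleotides.

54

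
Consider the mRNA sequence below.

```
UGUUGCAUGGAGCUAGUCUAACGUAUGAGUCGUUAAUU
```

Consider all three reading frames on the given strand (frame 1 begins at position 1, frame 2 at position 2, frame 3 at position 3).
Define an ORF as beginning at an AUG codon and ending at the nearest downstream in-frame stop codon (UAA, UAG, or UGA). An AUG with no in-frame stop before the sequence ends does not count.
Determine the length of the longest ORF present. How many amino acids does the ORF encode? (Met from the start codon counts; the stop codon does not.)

4

Frame 1: UGU UGC AUG GAG CUA GUC UAA CGU AUG AGU CGU UAA — AUG at 7, stop UAA at 19 → 15 nt; AUG at 25, stop UAA at 34 → 12 nt.
Frame 2: GUU GCA UGG AGC UAG UCU AAC GUA UGA GUC GUU AAU — no AUG→stop ORF.
Frame 3: UUG CAU GGA GCU AGU CUA ACG UAU GAG UCG UUA AUU — no AUG→stop ORF.
Longest: frame 1, positions 7–21, 15 nt = 5 codons = 4 aa. → 4 amino acids.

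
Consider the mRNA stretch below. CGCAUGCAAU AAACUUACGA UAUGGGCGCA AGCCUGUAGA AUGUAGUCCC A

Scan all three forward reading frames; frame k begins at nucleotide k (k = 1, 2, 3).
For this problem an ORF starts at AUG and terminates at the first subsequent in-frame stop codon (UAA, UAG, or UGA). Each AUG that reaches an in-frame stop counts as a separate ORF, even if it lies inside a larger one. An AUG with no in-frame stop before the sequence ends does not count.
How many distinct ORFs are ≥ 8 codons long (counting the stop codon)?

Frame 1: CGC AUG CAA UAA ACU UAC GAU AUG GGC GCA AGC CUG UAG AAU GUA GUC CCA — AUG at 4, stop UAA at 10 → 9 nt; AUG at 22, stop UAG at 37 → 18 nt.
Frame 2: GCA UGC AAU AAA CUU ACG AUA UGG GCG CAA GCC UGU AGA AUG UAG UCC — AUG at 41, stop UAG at 44 → 6 nt.
Frame 3: CAU GCA AUA AAC UUA CGA UAU GGG CGC AAG CCU GUA GAA UGU AGU CCC — no AUG→stop ORF.
No ORF reaches 8 codons. Count = 0.

0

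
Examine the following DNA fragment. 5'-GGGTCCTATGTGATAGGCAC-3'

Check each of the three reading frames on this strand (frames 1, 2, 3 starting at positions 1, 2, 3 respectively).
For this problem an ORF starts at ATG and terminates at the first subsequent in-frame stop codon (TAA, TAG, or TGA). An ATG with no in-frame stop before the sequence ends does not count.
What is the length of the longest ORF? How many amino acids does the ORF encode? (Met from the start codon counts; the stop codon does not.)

Frame 1: GGG TCC TAT GTG ATA GGC — no ATG→stop ORF.
Frame 2: GGT CCT ATG TGA TAG GCA — ATG at 8, stop TGA at 11 → 6 nt.
Frame 3: GTC CTA TGT GAT AGG CAC — no ATG→stop ORF.
Longest: frame 2, positions 8–13, 6 nt = 2 codons = 1 aa. → 1 amino acids.

1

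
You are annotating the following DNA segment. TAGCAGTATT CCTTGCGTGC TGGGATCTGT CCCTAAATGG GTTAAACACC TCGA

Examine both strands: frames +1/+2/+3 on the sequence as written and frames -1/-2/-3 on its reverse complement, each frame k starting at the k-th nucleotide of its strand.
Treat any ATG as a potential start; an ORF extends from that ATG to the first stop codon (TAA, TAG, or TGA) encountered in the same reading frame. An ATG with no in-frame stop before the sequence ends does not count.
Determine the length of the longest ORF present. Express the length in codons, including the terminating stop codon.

3

Reverse complement (5'→3'): TCGAGGTGTTTAACCCATTTAGGGACAGATCCCAGCACGCAAGGAATACTGCTA
Frame +1: TAG CAG TAT TCC TTG CGT GCT GGG ATC TGT CCC TAA ATG GGT TAA ACA CCT CGA — ATG at 37, stop TAA at 43 → 9 nt.
Frame +2: AGC AGT ATT CCT TGC GTG CTG GGA TCT GTC CCT AAA TGG GTT AAA CAC CTC — no ATG→stop ORF.
Frame +3: GCA GTA TTC CTT GCG TGC TGG GAT CTG TCC CTA AAT GGG TTA AAC ACC TCG — no ATG→stop ORF.
Frame -1: TCG AGG TGT TTA ACC CAT TTA GGG ACA GAT CCC AGC ACG CAA GGA ATA CTG CTA — no ATG→stop ORF.
Frame -2: CGA GGT GTT TAA CCC ATT TAG GGA CAG ATC CCA GCA CGC AAG GAA TAC TGC — no ATG→stop ORF.
Frame -3: GAG GTG TTT AAC CCA TTT AGG GAC AGA TCC CAG CAC GCA AGG AAT ACT GCT — no ATG→stop ORF.
Longest: frame +1, positions 37–45, 9 nt = 3 codons = 2 aa. → 3 codons.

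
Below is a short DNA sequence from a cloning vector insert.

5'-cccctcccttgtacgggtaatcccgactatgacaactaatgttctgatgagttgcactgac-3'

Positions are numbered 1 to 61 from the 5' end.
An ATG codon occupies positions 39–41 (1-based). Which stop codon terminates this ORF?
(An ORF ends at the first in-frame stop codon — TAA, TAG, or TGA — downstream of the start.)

TGA

Codons from position 39: ATG (39–41), TTC (42–44), TGA (45–47).
The first in-frame stop codon is TGA.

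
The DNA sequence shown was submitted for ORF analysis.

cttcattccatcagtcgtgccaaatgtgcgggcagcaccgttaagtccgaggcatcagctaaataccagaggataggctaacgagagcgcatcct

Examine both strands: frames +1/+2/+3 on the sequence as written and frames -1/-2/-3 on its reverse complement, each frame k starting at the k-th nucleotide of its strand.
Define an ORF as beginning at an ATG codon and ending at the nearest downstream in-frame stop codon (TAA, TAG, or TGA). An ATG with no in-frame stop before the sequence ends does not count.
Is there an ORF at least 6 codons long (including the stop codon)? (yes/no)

yes

Reverse complement (5'→3'): AGGATGCGCTCTCGTTAGCCTATCCTCTGGTATTTAGCTGATGCCTCGGACTTAACGGTGCTGCCCGCACATTTGGCACGACTGATGGAATGAAG
Frame +1: CTT CAT TCC ATC AGT CGT GCC AAA TGT GCG GGC AGC ACC GTT AAG TCC GAG GCA TCA GCT AAA TAC CAG AGG ATA GGC TAA CGA GAG CGC ATC — no ATG→stop ORF.
Frame +2: TTC ATT CCA TCA GTC GTG CCA AAT GTG CGG GCA GCA CCG TTA AGT CCG AGG CAT CAG CTA AAT ACC AGA GGA TAG GCT AAC GAG AGC GCA TCC — no ATG→stop ORF.
Frame +3: TCA TTC CAT CAG TCG TGC CAA ATG TGC GGG CAG CAC CGT TAA GTC CGA GGC ATC AGC TAA ATA CCA GAG GAT AGG CTA ACG AGA GCG CAT CCT — ATG at 24, stop TAA at 42 → 21 nt.
Frame -1: AGG ATG CGC TCT CGT TAG CCT ATC CTC TGG TAT TTA GCT GAT GCC TCG GAC TTA ACG GTG CTG CCC GCA CAT TTG GCA CGA CTG ATG GAA TGA — ATG at 4, stop TAG at 16 → 15 nt; ATG at 85, stop TGA at 91 → 9 nt.
Frame -2: GGA TGC GCT CTC GTT AGC CTA TCC TCT GGT ATT TAG CTG ATG CCT CGG ACT TAA CGG TGC TGC CCG CAC ATT TGG CAC GAC TGA TGG AAT GAA — ATG at 41, stop TAA at 53 → 15 nt.
Frame -3: GAT GCG CTC TCG TTA GCC TAT CCT CTG GTA TTT AGC TGA TGC CTC GGA CTT AAC GGT GCT GCC CGC ACA TTT GGC ACG ACT GAT GGA ATG AAG — no ATG→stop ORF.
Frame +3 has an ORF of 7 codons (positions 24–44) ≥ 6, so yes.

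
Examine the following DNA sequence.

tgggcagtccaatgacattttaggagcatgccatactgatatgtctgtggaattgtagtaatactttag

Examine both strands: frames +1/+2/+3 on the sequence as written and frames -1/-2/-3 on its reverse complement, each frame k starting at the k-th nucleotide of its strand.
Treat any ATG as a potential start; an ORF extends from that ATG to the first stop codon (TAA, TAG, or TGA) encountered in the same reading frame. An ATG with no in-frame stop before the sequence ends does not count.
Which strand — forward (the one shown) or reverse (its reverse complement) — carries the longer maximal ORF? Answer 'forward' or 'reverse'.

Reverse complement (5'→3'): CTAAAGTATTACTACAATTCCACAGACATATCAGTATGGCATGCTCCTAAAATGTCATTGGACTGCCCA
Frame +1: TGG GCA GTC CAA TGA CAT TTT AGG AGC ATG CCA TAC TGA TAT GTC TGT GGA ATT GTA GTA ATA CTT TAG — ATG at 28, stop TGA at 37 → 12 nt.
Frame +2: GGG CAG TCC AAT GAC ATT TTA GGA GCA TGC CAT ACT GAT ATG TCT GTG GAA TTG TAG TAA TAC TTT — ATG at 41, stop TAG at 56 → 18 nt.
Frame +3: GGC AGT CCA ATG ACA TTT TAG GAG CAT GCC ATA CTG ATA TGT CTG TGG AAT TGT AGT AAT ACT TTA — ATG at 12, stop TAG at 21 → 12 nt.
Frame -1: CTA AAG TAT TAC TAC AAT TCC ACA GAC ATA TCA GTA TGG CAT GCT CCT AAA ATG TCA TTG GAC TGC CCA — no ATG→stop ORF.
Frame -2: TAA AGT ATT ACT ACA ATT CCA CAG ACA TAT CAG TAT GGC ATG CTC CTA AAA TGT CAT TGG ACT GCC — no ATG→stop ORF.
Frame -3: AAA GTA TTA CTA CAA TTC CAC AGA CAT ATC AGT ATG GCA TGC TCC TAA AAT GTC ATT GGA CTG CCC — ATG at 36, stop TAA at 48 → 15 nt.
Forward-strand max 18 nt; reverse-strand max 15 nt. The forward strand has the longer ORF.

forward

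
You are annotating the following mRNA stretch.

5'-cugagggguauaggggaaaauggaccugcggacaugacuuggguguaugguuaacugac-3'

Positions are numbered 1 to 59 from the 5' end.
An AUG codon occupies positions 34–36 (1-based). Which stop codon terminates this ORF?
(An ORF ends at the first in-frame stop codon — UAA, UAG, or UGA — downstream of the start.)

Codons from position 34: AUG (34–36), ACU (37–39), UGG (40–42), GUG (43–45), UAU (46–48), GGU (49–51), UAA (52–54).
The first in-frame stop codon is UAA.

UAA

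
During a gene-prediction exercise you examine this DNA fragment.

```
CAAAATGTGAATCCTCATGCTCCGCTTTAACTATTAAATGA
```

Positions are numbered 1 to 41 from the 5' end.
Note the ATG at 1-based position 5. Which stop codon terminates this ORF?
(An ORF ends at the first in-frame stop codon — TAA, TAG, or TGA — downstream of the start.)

Codons from position 5: ATG (5–7), TGA (8–10).
The first in-frame stop codon is TGA.

TGA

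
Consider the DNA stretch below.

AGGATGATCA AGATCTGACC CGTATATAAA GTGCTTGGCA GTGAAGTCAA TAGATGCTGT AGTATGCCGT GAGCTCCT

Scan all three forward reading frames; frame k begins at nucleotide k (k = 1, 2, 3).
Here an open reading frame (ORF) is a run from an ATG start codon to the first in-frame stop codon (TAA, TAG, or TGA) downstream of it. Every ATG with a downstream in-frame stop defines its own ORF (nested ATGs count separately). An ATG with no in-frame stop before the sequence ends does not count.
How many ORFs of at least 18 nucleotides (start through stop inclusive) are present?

0

Frame 1: AGG ATG ATC AAG ATC TGA CCC GTA TAT AAA GTG CTT GGC AGT GAA GTC AAT AGA TGC TGT AGT ATG CCG TGA GCT CCT — ATG at 4, stop TGA at 16 → 15 nt; ATG at 64, stop TGA at 70 → 9 nt.
Frame 2: GGA TGA TCA AGA TCT GAC CCG TAT ATA AAG TGC TTG GCA GTG AAG TCA ATA GAT GCT GTA GTA TGC CGT GAG CTC — no ATG→stop ORF.
Frame 3: GAT GAT CAA GAT CTG ACC CGT ATA TAA AGT GCT TGG CAG TGA AGT CAA TAG ATG CTG TAG TAT GCC GTG AGC TCC — ATG at 54, stop TAG at 60 → 9 nt.
No ORF reaches 18 nucleotides. Count = 0.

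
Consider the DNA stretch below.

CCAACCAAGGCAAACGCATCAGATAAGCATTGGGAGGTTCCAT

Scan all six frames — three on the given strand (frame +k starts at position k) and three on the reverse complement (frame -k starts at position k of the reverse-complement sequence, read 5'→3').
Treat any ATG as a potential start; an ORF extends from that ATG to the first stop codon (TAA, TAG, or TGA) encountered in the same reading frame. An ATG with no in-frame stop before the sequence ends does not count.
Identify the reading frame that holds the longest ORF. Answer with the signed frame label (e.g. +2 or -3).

Reverse complement (5'→3'): ATGGAACCTCCCAATGCTTATCTGATGCGTTTGCCTTGGTTGG
Frame +1: CCA ACC AAG GCA AAC GCA TCA GAT AAG CAT TGG GAG GTT CCA — no ATG→stop ORF.
Frame +2: CAA CCA AGG CAA ACG CAT CAG ATA AGC ATT GGG AGG TTC CAT — no ATG→stop ORF.
Frame +3: AAC CAA GGC AAA CGC ATC AGA TAA GCA TTG GGA GGT TCC — no ATG→stop ORF.
Frame -1: ATG GAA CCT CCC AAT GCT TAT CTG ATG CGT TTG CCT TGG TTG — no ATG→stop ORF.
Frame -2: TGG AAC CTC CCA ATG CTT ATC TGA TGC GTT TGC CTT GGT TGG — ATG at 14, stop TGA at 23 → 12 nt.
Frame -3: GGA ACC TCC CAA TGC TTA TCT GAT GCG TTT GCC TTG GTT — no ATG→stop ORF.
Longest ORF is 12 nt in frame -2 (positions 14–25).

-2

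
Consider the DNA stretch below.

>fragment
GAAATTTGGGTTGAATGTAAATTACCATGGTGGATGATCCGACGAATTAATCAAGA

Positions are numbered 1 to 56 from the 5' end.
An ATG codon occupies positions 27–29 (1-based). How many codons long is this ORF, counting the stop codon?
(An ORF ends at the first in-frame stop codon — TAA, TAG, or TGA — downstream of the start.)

Codons from position 27: ATG (27–29), GTG (30–32), GAT (33–35), GAT (36–38), CCG (39–41), ACG (42–44), AAT (45–47), TAA (48–50).
TAA is the first in-frame stop; that's 8 codons including the stop.

8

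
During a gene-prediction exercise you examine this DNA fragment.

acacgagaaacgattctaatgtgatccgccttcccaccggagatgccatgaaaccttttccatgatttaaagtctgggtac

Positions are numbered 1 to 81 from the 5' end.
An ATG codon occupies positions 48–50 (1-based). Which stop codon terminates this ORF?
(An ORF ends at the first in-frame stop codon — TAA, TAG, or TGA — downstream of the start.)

TGA

Codons from position 48: ATG (48–50), AAA (51–53), CCT (54–56), TTT (57–59), CCA (60–62), TGA (63–65).
The first in-frame stop codon is TGA.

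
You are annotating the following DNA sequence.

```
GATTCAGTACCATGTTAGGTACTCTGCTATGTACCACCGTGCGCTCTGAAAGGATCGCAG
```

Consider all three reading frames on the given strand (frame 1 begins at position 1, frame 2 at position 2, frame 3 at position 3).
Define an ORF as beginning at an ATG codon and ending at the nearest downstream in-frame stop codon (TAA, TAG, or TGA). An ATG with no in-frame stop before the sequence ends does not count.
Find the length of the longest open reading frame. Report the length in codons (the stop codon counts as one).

7

Frame 1: GAT TCA GTA CCA TGT TAG GTA CTC TGC TAT GTA CCA CCG TGC GCT CTG AAA GGA TCG CAG — no ATG→stop ORF.
Frame 2: ATT CAG TAC CAT GTT AGG TAC TCT GCT ATG TAC CAC CGT GCG CTC TGA AAG GAT CGC — ATG at 29, stop TGA at 47 → 21 nt.
Frame 3: TTC AGT ACC ATG TTA GGT ACT CTG CTA TGT ACC ACC GTG CGC TCT GAA AGG ATC GCA — no ATG→stop ORF.
Longest: frame 2, positions 29–49, 21 nt = 7 codons = 6 aa. → 7 codons.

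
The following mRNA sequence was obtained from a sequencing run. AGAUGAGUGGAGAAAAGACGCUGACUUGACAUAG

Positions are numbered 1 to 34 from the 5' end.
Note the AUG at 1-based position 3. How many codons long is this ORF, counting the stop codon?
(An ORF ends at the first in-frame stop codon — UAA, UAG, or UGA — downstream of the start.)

Codons from position 3: AUG (3–5), AGU (6–8), GGA (9–11), GAA (12–14), AAG (15–17), ACG (18–20), CUG (21–23), ACU (24–26), UGA (27–29).
UGA is the first in-frame stop; that's 9 codons including the stop.

9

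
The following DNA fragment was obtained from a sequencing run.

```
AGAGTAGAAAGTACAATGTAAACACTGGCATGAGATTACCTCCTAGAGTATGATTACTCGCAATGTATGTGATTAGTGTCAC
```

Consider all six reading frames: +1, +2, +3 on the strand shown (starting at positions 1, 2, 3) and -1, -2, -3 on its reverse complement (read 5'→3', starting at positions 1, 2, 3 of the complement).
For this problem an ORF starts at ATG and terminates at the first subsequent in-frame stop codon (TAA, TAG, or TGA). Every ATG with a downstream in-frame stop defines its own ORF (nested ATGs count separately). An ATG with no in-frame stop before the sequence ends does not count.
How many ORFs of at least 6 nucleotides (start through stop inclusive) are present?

Reverse complement (5'→3'): GTGACACTAATCACATACATTGCGAGTAATCATACTCTAGGAGGTAATCTCATGCCAGTGTTTACATTGTACTTTCTACTCT
Frame +1: AGA GTA GAA AGT ACA ATG TAA ACA CTG GCA TGA GAT TAC CTC CTA GAG TAT GAT TAC TCG CAA TGT ATG TGA TTA GTG TCA — ATG at 16, stop TAA at 19 → 6 nt; ATG at 67, stop TGA at 70 → 6 nt.
Frame +2: GAG TAG AAA GTA CAA TGT AAA CAC TGG CAT GAG ATT ACC TCC TAG AGT ATG ATT ACT CGC AAT GTA TGT GAT TAG TGT CAC — ATG at 50, stop TAG at 74 → 27 nt.
Frame +3: AGT AGA AAG TAC AAT GTA AAC ACT GGC ATG AGA TTA CCT CCT AGA GTA TGA TTA CTC GCA ATG TAT GTG ATT AGT GTC — ATG at 30, stop TGA at 51 → 24 nt.
Frame -1: GTG ACA CTA ATC ACA TAC ATT GCG AGT AAT CAT ACT CTA GGA GGT AAT CTC ATG CCA GTG TTT ACA TTG TAC TTT CTA CTC — no ATG→stop ORF.
Frame -2: TGA CAC TAA TCA CAT ACA TTG CGA GTA ATC ATA CTC TAG GAG GTA ATC TCA TGC CAG TGT TTA CAT TGT ACT TTC TAC TCT — no ATG→stop ORF.
Frame -3: GAC ACT AAT CAC ATA CAT TGC GAG TAA TCA TAC TCT AGG AGG TAA TCT CAT GCC AGT GTT TAC ATT GTA CTT TCT ACT — no ATG→stop ORF.
ORFs ≥ 6 nucleotides: frame +1 16–21 (6 nucleotides), frame +1 67–72 (6 nucleotides), frame +2 50–76 (27 nucleotides), frame +3 30–53 (24 nucleotides). Count = 4.

4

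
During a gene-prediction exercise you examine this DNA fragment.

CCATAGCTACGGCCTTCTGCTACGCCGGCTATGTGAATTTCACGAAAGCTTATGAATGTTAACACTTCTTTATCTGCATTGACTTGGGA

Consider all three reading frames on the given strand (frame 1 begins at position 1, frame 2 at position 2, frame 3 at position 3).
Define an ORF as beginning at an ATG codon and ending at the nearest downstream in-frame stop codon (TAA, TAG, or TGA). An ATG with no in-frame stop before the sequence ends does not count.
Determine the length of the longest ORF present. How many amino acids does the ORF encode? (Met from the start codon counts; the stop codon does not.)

8

Frame 1: CCA TAG CTA CGG CCT TCT GCT ACG CCG GCT ATG TGA ATT TCA CGA AAG CTT ATG AAT GTT AAC ACT TCT TTA TCT GCA TTG ACT TGG — ATG at 31, stop TGA at 34 → 6 nt.
Frame 2: CAT AGC TAC GGC CTT CTG CTA CGC CGG CTA TGT GAA TTT CAC GAA AGC TTA TGA ATG TTA ACA CTT CTT TAT CTG CAT TGA CTT GGG — ATG at 56, stop TGA at 80 → 27 nt.
Frame 3: ATA GCT ACG GCC TTC TGC TAC GCC GGC TAT GTG AAT TTC ACG AAA GCT TAT GAA TGT TAA CAC TTC TTT ATC TGC ATT GAC TTG GGA — no ATG→stop ORF.
Longest: frame 2, positions 56–82, 27 nt = 9 codons = 8 aa. → 8 amino acids.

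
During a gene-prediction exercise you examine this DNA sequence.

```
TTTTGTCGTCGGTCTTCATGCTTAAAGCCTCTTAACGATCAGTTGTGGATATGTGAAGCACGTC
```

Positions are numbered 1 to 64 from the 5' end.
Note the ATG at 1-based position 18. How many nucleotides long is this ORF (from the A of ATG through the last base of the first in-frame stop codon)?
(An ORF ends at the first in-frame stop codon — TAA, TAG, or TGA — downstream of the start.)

Codons from position 18: ATG (18–20), CTT (21–23), AAA (24–26), GCC (27–29), TCT (30–32), TAA (33–35).
TAA is the first in-frame stop; ORF spans 18–35, 18 nucleotides.

18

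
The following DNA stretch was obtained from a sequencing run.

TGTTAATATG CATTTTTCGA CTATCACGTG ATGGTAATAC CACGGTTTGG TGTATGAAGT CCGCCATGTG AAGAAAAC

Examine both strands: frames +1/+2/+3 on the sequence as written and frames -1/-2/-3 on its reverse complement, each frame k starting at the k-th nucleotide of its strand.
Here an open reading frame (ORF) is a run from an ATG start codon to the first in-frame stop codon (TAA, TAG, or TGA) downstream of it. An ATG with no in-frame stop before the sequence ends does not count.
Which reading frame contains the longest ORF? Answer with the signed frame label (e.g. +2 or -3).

+1

Reverse complement (5'→3'): GTTTTCTTCACATGGCGGACTTCATACACCAAACCGTGGTATTACCATCACGTGATAGTCGAAAAATGCATATTAACA
Frame +1: TGT TAA TAT GCA TTT TTC GAC TAT CAC GTG ATG GTA ATA CCA CGG TTT GGT GTA TGA AGT CCG CCA TGT GAA GAA AAC — ATG at 31, stop TGA at 55 → 27 nt.
Frame +2: GTT AAT ATG CAT TTT TCG ACT ATC ACG TGA TGG TAA TAC CAC GGT TTG GTG TAT GAA GTC CGC CAT GTG AAG AAA — ATG at 8, stop TGA at 29 → 24 nt.
Frame +3: TTA ATA TGC ATT TTT CGA CTA TCA CGT GAT GGT AAT ACC ACG GTT TGG TGT ATG AAG TCC GCC ATG TGA AGA AAA — ATG at 54, stop TGA at 69 → 18 nt; ATG at 66, stop TGA at 69 → 6 nt.
Frame -1: GTT TTC TTC ACA TGG CGG ACT TCA TAC ACC AAA CCG TGG TAT TAC CAT CAC GTG ATA GTC GAA AAA TGC ATA TTA ACA — no ATG→stop ORF.
Frame -2: TTT TCT TCA CAT GGC GGA CTT CAT ACA CCA AAC CGT GGT ATT ACC ATC ACG TGA TAG TCG AAA AAT GCA TAT TAA — no ATG→stop ORF.
Frame -3: TTT CTT CAC ATG GCG GAC TTC ATA CAC CAA ACC GTG GTA TTA CCA TCA CGT GAT AGT CGA AAA ATG CAT ATT AAC — no ATG→stop ORF.
Longest ORF is 27 nt in frame +1 (positions 31–57).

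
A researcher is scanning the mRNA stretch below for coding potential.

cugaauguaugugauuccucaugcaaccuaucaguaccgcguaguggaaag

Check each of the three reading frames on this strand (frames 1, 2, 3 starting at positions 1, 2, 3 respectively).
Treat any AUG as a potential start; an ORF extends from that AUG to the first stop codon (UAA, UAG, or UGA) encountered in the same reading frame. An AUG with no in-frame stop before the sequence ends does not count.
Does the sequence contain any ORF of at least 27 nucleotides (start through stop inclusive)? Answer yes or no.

Frame 1: CUG AAU GUA UGU GAU UCC UCA UGC AAC CUA UCA GUA CCG CGU AGU GGA AAG — no AUG→stop ORF.
Frame 2: UGA AUG UAU GUG AUU CCU CAU GCA ACC UAU CAG UAC CGC GUA GUG GAA — no AUG→stop ORF.
Frame 3: GAA UGU AUG UGA UUC CUC AUG CAA CCU AUC AGU ACC GCG UAG UGG AAA — AUG at 9, stop UGA at 12 → 6 nt; AUG at 21, stop UAG at 42 → 24 nt.
Largest ORF found is 24 nucleotides < 27, so no.

no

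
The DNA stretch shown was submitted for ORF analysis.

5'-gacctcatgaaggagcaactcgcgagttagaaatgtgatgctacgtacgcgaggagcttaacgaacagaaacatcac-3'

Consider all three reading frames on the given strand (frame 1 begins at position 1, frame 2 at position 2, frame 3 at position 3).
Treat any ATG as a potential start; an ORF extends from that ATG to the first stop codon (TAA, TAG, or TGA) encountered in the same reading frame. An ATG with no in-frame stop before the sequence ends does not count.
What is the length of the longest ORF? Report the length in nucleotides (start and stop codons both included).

24

Frame 1: GAC CTC ATG AAG GAG CAA CTC GCG AGT TAG AAA TGT GAT GCT ACG TAC GCG AGG AGC TTA ACG AAC AGA AAC ATC — ATG at 7, stop TAG at 28 → 24 nt.
Frame 2: ACC TCA TGA AGG AGC AAC TCG CGA GTT AGA AAT GTG ATG CTA CGT ACG CGA GGA GCT TAA CGA ACA GAA ACA TCA — ATG at 38, stop TAA at 59 → 24 nt.
Frame 3: CCT CAT GAA GGA GCA ACT CGC GAG TTA GAA ATG TGA TGC TAC GTA CGC GAG GAG CTT AAC GAA CAG AAA CAT CAC — ATG at 33, stop TGA at 36 → 6 nt.
Longest: frame 1, positions 7–30, 24 nt = 8 codons = 7 aa. → 24 nucleotides.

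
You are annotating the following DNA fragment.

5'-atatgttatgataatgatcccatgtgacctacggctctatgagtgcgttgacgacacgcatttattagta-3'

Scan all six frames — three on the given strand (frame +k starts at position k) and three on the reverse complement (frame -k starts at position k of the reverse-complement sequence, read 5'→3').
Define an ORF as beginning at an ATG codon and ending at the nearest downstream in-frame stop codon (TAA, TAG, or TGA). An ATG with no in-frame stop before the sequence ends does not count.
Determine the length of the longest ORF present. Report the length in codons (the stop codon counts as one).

11

Reverse complement (5'→3'): TACTAATAAATGCGTGTCGTCAACGCACTCATAGAGCCGTAGGTCACATGGGATCATTATCATAACATAT
Frame +1: ATA TGT TAT GAT AAT GAT CCC ATG TGA CCT ACG GCT CTA TGA GTG CGT TGA CGA CAC GCA TTT ATT AGT — ATG at 22, stop TGA at 25 → 6 nt.
Frame +2: TAT GTT ATG ATA ATG ATC CCA TGT GAC CTA CGG CTC TAT GAG TGC GTT GAC GAC ACG CAT TTA TTA GTA — no ATG→stop ORF.
Frame +3: ATG TTA TGA TAA TGA TCC CAT GTG ACC TAC GGC TCT ATG AGT GCG TTG ACG ACA CGC ATT TAT TAG — ATG at 3, stop TGA at 9 → 9 nt; ATG at 39, stop TAG at 66 → 30 nt.
Frame -1: TAC TAA TAA ATG CGT GTC GTC AAC GCA CTC ATA GAG CCG TAG GTC ACA TGG GAT CAT TAT CAT AAC ATA — ATG at 10, stop TAG at 40 → 33 nt.
Frame -2: ACT AAT AAA TGC GTG TCG TCA ACG CAC TCA TAG AGC CGT AGG TCA CAT GGG ATC ATT ATC ATA ACA TAT — no ATG→stop ORF.
Frame -3: CTA ATA AAT GCG TGT CGT CAA CGC ACT CAT AGA GCC GTA GGT CAC ATG GGA TCA TTA TCA TAA CAT — ATG at 48, stop TAA at 63 → 18 nt.
Longest: frame -1, positions 10–42, 33 nt = 11 codons = 10 aa. → 11 codons.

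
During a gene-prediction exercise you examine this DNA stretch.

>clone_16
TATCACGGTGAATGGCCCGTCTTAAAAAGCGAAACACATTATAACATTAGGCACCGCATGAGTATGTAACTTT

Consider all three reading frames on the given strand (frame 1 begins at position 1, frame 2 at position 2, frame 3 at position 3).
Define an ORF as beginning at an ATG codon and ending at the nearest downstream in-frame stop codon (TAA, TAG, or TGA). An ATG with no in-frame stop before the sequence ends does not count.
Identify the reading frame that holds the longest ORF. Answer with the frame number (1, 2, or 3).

Frame 1: TAT CAC GGT GAA TGG CCC GTC TTA AAA AGC GAA ACA CAT TAT AAC ATT AGG CAC CGC ATG AGT ATG TAA CTT — ATG at 58, stop TAA at 67 → 12 nt; ATG at 64, stop TAA at 67 → 6 nt.
Frame 2: ATC ACG GTG AAT GGC CCG TCT TAA AAA GCG AAA CAC ATT ATA ACA TTA GGC ACC GCA TGA GTA TGT AAC TTT — no ATG→stop ORF.
Frame 3: TCA CGG TGA ATG GCC CGT CTT AAA AAG CGA AAC ACA TTA TAA CAT TAG GCA CCG CAT GAG TAT GTA ACT — ATG at 12, stop TAA at 42 → 33 nt.
Longest ORF is 33 nt in frame 3 (positions 12–44).

3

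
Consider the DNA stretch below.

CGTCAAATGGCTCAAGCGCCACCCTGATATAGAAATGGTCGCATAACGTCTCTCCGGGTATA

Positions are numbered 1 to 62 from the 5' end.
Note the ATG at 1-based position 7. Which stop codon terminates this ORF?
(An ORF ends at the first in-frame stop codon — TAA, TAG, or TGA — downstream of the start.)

TGA

Codons from position 7: ATG (7–9), GCT (10–12), CAA (13–15), GCG (16–18), CCA (19–21), CCC (22–24), TGA (25–27).
The first in-frame stop codon is TGA.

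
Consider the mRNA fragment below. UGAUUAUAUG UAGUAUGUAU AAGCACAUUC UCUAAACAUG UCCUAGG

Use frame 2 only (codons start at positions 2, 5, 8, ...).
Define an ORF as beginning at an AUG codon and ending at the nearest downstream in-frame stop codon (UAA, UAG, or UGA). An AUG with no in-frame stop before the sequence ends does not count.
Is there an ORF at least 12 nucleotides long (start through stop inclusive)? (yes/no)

no

Frame 2: GAU UAU AUG UAG UAU GUA UAA GCA CAU UCU CUA AAC AUG UCC UAG — AUG at 8, stop UAG at 11 → 6 nt; AUG at 38, stop UAG at 44 → 9 nt.
Largest ORF found is 9 nucleotides < 12, so no.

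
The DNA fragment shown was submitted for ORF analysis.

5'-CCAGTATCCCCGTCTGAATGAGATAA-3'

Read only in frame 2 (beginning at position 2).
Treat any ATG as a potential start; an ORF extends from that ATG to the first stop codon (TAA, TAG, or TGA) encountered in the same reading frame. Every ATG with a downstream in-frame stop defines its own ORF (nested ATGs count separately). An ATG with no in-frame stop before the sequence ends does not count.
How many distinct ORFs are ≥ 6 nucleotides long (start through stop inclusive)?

Frame 2: CAG TAT CCC CGT CTG AAT GAG ATA — no ATG→stop ORF.
No ORF reaches 6 nucleotides. Count = 0.

0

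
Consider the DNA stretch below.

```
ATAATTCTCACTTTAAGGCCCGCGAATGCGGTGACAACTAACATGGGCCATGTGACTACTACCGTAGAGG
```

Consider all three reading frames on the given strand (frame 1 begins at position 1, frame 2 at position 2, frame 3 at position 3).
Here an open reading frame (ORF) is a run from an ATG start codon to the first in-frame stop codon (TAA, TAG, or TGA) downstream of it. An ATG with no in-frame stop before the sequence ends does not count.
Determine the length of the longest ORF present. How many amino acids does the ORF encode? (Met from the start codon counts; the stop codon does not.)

Frame 1: ATA ATT CTC ACT TTA AGG CCC GCG AAT GCG GTG ACA ACT AAC ATG GGC CAT GTG ACT ACT ACC GTA GAG — no ATG→stop ORF.
Frame 2: TAA TTC TCA CTT TAA GGC CCG CGA ATG CGG TGA CAA CTA ACA TGG GCC ATG TGA CTA CTA CCG TAG AGG — ATG at 26, stop TGA at 32 → 9 nt; ATG at 50, stop TGA at 53 → 6 nt.
Frame 3: AAT TCT CAC TTT AAG GCC CGC GAA TGC GGT GAC AAC TAA CAT GGG CCA TGT GAC TAC TAC CGT AGA — no ATG→stop ORF.
Longest: frame 2, positions 26–34, 9 nt = 3 codons = 2 aa. → 2 amino acids.

2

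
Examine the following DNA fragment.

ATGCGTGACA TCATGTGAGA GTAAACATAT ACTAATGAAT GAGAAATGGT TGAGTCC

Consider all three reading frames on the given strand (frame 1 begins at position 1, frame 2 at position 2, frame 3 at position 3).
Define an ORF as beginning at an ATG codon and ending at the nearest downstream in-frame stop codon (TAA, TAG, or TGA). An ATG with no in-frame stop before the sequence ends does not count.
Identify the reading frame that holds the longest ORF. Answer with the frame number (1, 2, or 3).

Frame 1: ATG CGT GAC ATC ATG TGA GAG TAA ACA TAT ACT AAT GAA TGA GAA ATG GTT GAG TCC — ATG at 1, stop TGA at 16 → 18 nt; ATG at 13, stop TGA at 16 → 6 nt.
Frame 2: TGC GTG ACA TCA TGT GAG AGT AAA CAT ATA CTA ATG AAT GAG AAA TGG TTG AGT — no ATG→stop ORF.
Frame 3: GCG TGA CAT CAT GTG AGA GTA AAC ATA TAC TAA TGA ATG AGA AAT GGT TGA GTC — ATG at 39, stop TGA at 51 → 15 nt.
Longest ORF is 18 nt in frame 1 (positions 1–18).

1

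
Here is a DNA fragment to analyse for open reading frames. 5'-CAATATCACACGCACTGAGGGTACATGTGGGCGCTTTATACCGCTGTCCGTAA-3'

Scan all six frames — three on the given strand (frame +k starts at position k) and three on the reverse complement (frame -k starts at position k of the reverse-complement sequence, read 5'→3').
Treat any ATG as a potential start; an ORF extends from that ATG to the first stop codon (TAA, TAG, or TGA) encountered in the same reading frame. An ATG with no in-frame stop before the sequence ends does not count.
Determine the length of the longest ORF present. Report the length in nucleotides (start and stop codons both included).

21

Reverse complement (5'→3'): TTACGGACAGCGGTATAAAGCGCCCACATGTACCCTCAGTGCGTGTGATATTG
Frame +1: CAA TAT CAC ACG CAC TGA GGG TAC ATG TGG GCG CTT TAT ACC GCT GTC CGT — no ATG→stop ORF.
Frame +2: AAT ATC ACA CGC ACT GAG GGT ACA TGT GGG CGC TTT ATA CCG CTG TCC GTA — no ATG→stop ORF.
Frame +3: ATA TCA CAC GCA CTG AGG GTA CAT GTG GGC GCT TTA TAC CGC TGT CCG TAA — no ATG→stop ORF.
Frame -1: TTA CGG ACA GCG GTA TAA AGC GCC CAC ATG TAC CCT CAG TGC GTG TGA TAT — ATG at 28, stop TGA at 46 → 21 nt.
Frame -2: TAC GGA CAG CGG TAT AAA GCG CCC ACA TGT ACC CTC AGT GCG TGT GAT ATT — no ATG→stop ORF.
Frame -3: ACG GAC AGC GGT ATA AAG CGC CCA CAT GTA CCC TCA GTG CGT GTG ATA TTG — no ATG→stop ORF.
Longest: frame -1, positions 28–48, 21 nt = 7 codons = 6 aa. → 21 nucleotides.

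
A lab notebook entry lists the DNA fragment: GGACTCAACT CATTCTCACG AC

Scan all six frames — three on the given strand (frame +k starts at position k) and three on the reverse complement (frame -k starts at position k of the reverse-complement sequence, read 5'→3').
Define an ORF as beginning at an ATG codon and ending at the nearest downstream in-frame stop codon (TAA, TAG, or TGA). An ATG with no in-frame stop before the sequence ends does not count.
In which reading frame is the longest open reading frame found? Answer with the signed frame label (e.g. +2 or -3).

Reverse complement (5'→3'): GTCGTGAGAATGAGTTGAGTCC
Frame +1: GGA CTC AAC TCA TTC TCA CGA — no ATG→stop ORF.
Frame +2: GAC TCA ACT CAT TCT CAC GAC — no ATG→stop ORF.
Frame +3: ACT CAA CTC ATT CTC ACG — no ATG→stop ORF.
Frame -1: GTC GTG AGA ATG AGT TGA GTC — ATG at 10, stop TGA at 16 → 9 nt.
Frame -2: TCG TGA GAA TGA GTT GAG TCC — no ATG→stop ORF.
Frame -3: CGT GAG AAT GAG TTG AGT — no ATG→stop ORF.
Longest ORF is 9 nt in frame -1 (positions 10–18).

-1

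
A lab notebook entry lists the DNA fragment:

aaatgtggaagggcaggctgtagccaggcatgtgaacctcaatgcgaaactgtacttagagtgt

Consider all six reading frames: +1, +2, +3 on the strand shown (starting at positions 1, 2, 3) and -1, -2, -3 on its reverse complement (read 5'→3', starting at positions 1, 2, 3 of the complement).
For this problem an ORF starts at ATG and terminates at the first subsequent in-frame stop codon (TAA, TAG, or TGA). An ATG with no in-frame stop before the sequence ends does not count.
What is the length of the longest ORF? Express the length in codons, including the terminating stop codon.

7

Reverse complement (5'→3'): ACACTCTAAGTACAGTTTCGCATTGAGGTTCACATGCCTGGCTACAGCCTGCCCTTCCACATTT
Frame +1: AAA TGT GGA AGG GCA GGC TGT AGC CAG GCA TGT GAA CCT CAA TGC GAA ACT GTA CTT AGA GTG — no ATG→stop ORF.
Frame +2: AAT GTG GAA GGG CAG GCT GTA GCC AGG CAT GTG AAC CTC AAT GCG AAA CTG TAC TTA GAG TGT — no ATG→stop ORF.
Frame +3: ATG TGG AAG GGC AGG CTG TAG CCA GGC ATG TGA ACC TCA ATG CGA AAC TGT ACT TAG AGT — ATG at 3, stop TAG at 21 → 21 nt; ATG at 30, stop TGA at 33 → 6 nt; ATG at 42, stop TAG at 57 → 18 nt.
Frame -1: ACA CTC TAA GTA CAG TTT CGC ATT GAG GTT CAC ATG CCT GGC TAC AGC CTG CCC TTC CAC ATT — no ATG→stop ORF.
Frame -2: CAC TCT AAG TAC AGT TTC GCA TTG AGG TTC ACA TGC CTG GCT ACA GCC TGC CCT TCC ACA TTT — no ATG→stop ORF.
Frame -3: ACT CTA AGT ACA GTT TCG CAT TGA GGT TCA CAT GCC TGG CTA CAG CCT GCC CTT CCA CAT — no ATG→stop ORF.
Longest: frame +3, positions 3–23, 21 nt = 7 codons = 6 aa. → 7 codons.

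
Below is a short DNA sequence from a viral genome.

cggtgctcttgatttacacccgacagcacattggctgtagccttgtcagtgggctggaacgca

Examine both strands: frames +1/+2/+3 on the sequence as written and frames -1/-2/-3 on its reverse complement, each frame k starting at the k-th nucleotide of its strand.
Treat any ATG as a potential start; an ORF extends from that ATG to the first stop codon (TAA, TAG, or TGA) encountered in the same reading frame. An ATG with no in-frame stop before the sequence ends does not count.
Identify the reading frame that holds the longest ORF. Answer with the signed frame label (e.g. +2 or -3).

Reverse complement (5'→3'): TGCGTTCCAGCCCACTGACAAGGCTACAGCCAATGTGCTGTCGGGTGTAAATCAAGAGCACCG
Frame +1: CGG TGC TCT TGA TTT ACA CCC GAC AGC ACA TTG GCT GTA GCC TTG TCA GTG GGC TGG AAC GCA — no ATG→stop ORF.
Frame +2: GGT GCT CTT GAT TTA CAC CCG ACA GCA CAT TGG CTG TAG CCT TGT CAG TGG GCT GGA ACG — no ATG→stop ORF.
Frame +3: GTG CTC TTG ATT TAC ACC CGA CAG CAC ATT GGC TGT AGC CTT GTC AGT GGG CTG GAA CGC — no ATG→stop ORF.
Frame -1: TGC GTT CCA GCC CAC TGA CAA GGC TAC AGC CAA TGT GCT GTC GGG TGT AAA TCA AGA GCA CCG — no ATG→stop ORF.
Frame -2: GCG TTC CAG CCC ACT GAC AAG GCT ACA GCC AAT GTG CTG TCG GGT GTA AAT CAA GAG CAC — no ATG→stop ORF.
Frame -3: CGT TCC AGC CCA CTG ACA AGG CTA CAG CCA ATG TGC TGT CGG GTG TAA ATC AAG AGC ACC — ATG at 33, stop TAA at 48 → 18 nt.
Longest ORF is 18 nt in frame -3 (positions 33–50).

-3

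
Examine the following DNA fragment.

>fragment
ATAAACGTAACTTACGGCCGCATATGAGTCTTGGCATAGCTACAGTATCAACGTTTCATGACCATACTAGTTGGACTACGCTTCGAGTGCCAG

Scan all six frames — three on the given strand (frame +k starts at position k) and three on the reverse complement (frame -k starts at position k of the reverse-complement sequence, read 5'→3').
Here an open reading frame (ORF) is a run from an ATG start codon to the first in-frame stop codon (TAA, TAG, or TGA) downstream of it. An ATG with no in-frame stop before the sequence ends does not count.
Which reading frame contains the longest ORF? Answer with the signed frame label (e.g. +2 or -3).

-2

Reverse complement (5'→3'): CTGGCACTCGAAGCGTAGTCCAACTAGTATGGTCATGAAACGTTGATACTGTAGCTATGCCAAGACTCATATGCGGCCGTAAGTTACGTTTAT
Frame +1: ATA AAC GTA ACT TAC GGC CGC ATA TGA GTC TTG GCA TAG CTA CAG TAT CAA CGT TTC ATG ACC ATA CTA GTT GGA CTA CGC TTC GAG TGC CAG — no ATG→stop ORF.
Frame +2: TAA ACG TAA CTT ACG GCC GCA TAT GAG TCT TGG CAT AGC TAC AGT ATC AAC GTT TCA TGA CCA TAC TAG TTG GAC TAC GCT TCG AGT GCC — no ATG→stop ORF.
Frame +3: AAA CGT AAC TTA CGG CCG CAT ATG AGT CTT GGC ATA GCT ACA GTA TCA ACG TTT CAT GAC CAT ACT AGT TGG ACT ACG CTT CGA GTG CCA — no ATG→stop ORF.
Frame -1: CTG GCA CTC GAA GCG TAG TCC AAC TAG TAT GGT CAT GAA ACG TTG ATA CTG TAG CTA TGC CAA GAC TCA TAT GCG GCC GTA AGT TAC GTT TAT — no ATG→stop ORF.
Frame -2: TGG CAC TCG AAG CGT AGT CCA ACT AGT ATG GTC ATG AAA CGT TGA TAC TGT AGC TAT GCC AAG ACT CAT ATG CGG CCG TAA GTT ACG TTT — ATG at 29, stop TGA at 44 → 18 nt; ATG at 35, stop TGA at 44 → 12 nt; ATG at 71, stop TAA at 80 → 12 nt.
Frame -3: GGC ACT CGA AGC GTA GTC CAA CTA GTA TGG TCA TGA AAC GTT GAT ACT GTA GCT ATG CCA AGA CTC ATA TGC GGC CGT AAG TTA CGT TTA — no ATG→stop ORF.
Longest ORF is 18 nt in frame -2 (positions 29–46).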